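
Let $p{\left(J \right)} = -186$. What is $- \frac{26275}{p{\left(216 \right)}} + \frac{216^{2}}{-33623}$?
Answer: $\frac{874766309}{6253878} \approx 139.88$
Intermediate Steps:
$- \frac{26275}{p{\left(216 \right)}} + \frac{216^{2}}{-33623} = - \frac{26275}{-186} + \frac{216^{2}}{-33623} = \left(-26275\right) \left(- \frac{1}{186}\right) + 46656 \left(- \frac{1}{33623}\right) = \frac{26275}{186} - \frac{46656}{33623} = \frac{874766309}{6253878}$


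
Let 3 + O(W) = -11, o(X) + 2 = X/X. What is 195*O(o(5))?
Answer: -2730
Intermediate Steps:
o(X) = -1 (o(X) = -2 + X/X = -2 + 1 = -1)
O(W) = -14 (O(W) = -3 - 11 = -14)
195*O(o(5)) = 195*(-14) = -2730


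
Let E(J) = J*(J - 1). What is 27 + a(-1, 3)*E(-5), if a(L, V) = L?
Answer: -3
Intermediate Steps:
E(J) = J*(-1 + J)
27 + a(-1, 3)*E(-5) = 27 - (-5)*(-1 - 5) = 27 - (-5)*(-6) = 27 - 1*30 = 27 - 30 = -3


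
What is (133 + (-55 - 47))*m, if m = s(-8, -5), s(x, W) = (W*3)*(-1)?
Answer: 465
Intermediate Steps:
s(x, W) = -3*W (s(x, W) = (3*W)*(-1) = -3*W)
m = 15 (m = -3*(-5) = 15)
(133 + (-55 - 47))*m = (133 + (-55 - 47))*15 = (133 - 102)*15 = 31*15 = 465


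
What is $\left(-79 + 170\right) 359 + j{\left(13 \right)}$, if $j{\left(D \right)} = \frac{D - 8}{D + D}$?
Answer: $\frac{849399}{26} \approx 32669.0$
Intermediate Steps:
$j{\left(D \right)} = \frac{-8 + D}{2 D}$
$\left(-79 + 170\right) 359 + j{\left(13 \right)} = \left(-79 + 170\right) 359 + \frac{-8 + 13}{2 \cdot 13} = 91 \cdot 359 + \frac{1}{2} \cdot \frac{1}{13} \cdot 5 = 32669 + \frac{5}{26} = \frac{849399}{26}$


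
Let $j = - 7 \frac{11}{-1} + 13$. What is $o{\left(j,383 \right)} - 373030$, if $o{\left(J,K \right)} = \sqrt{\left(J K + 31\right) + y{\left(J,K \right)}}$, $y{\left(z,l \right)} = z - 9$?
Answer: $-373030 + \sqrt{34582} \approx -3.7284 \cdot 10^{5}$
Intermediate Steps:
$y{\left(z,l \right)} = -9 + z$
$j = 90$ ($j = - 7 \cdot 11 \left(-1\right) + 13 = \left(-7\right) \left(-11\right) + 13 = 77 + 13 = 90$)
$o{\left(J,K \right)} = \sqrt{22 + J + J K}$ ($o{\left(J,K \right)} = \sqrt{\left(J K + 31\right) + \left(-9 + J\right)} = \sqrt{\left(31 + J K\right) + \left(-9 + J\right)} = \sqrt{22 + J + J K}$)
$o{\left(j,383 \right)} - 373030 = \sqrt{22 + 90 + 90 \cdot 383} - 373030 = \sqrt{22 + 90 + 34470} - 373030 = \sqrt{34582} - 373030 = -373030 + \sqrt{34582}$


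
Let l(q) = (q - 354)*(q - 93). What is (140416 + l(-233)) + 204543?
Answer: 536321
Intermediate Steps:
l(q) = (-354 + q)*(-93 + q)
(140416 + l(-233)) + 204543 = (140416 + (32922 + (-233)**2 - 447*(-233))) + 204543 = (140416 + (32922 + 54289 + 104151)) + 204543 = (140416 + 191362) + 204543 = 331778 + 204543 = 536321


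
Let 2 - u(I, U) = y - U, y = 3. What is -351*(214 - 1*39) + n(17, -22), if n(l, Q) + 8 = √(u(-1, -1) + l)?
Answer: -61433 + √15 ≈ -61429.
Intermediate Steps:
u(I, U) = -1 + U (u(I, U) = 2 - (3 - U) = 2 + (-3 + U) = -1 + U)
n(l, Q) = -8 + √(-2 + l) (n(l, Q) = -8 + √((-1 - 1) + l) = -8 + √(-2 + l))
-351*(214 - 1*39) + n(17, -22) = -351*(214 - 1*39) + (-8 + √(-2 + 17)) = -351*(214 - 39) + (-8 + √15) = -351*175 + (-8 + √15) = -61425 + (-8 + √15) = -61433 + √15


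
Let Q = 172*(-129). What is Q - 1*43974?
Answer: -66162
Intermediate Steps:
Q = -22188
Q - 1*43974 = -22188 - 1*43974 = -22188 - 43974 = -66162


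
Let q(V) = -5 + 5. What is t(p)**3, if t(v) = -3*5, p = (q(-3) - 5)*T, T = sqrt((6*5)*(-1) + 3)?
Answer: -3375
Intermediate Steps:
q(V) = 0
T = 3*I*sqrt(3) (T = sqrt(30*(-1) + 3) = sqrt(-30 + 3) = sqrt(-27) = 3*I*sqrt(3) ≈ 5.1962*I)
p = -15*I*sqrt(3) (p = (0 - 5)*(3*I*sqrt(3)) = -15*I*sqrt(3) ≈ -25.981*I)
t(v) = -15
t(p)**3 = (-15)**3 = -3375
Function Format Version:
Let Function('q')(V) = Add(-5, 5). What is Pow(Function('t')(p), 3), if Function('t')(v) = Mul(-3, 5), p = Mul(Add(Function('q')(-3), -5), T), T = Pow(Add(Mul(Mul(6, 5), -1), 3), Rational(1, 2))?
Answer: -3375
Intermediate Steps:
Function('q')(V) = 0
T = Mul(3, I, Pow(3, Rational(1, 2))) (T = Pow(Add(Mul(30, -1), 3), Rational(1, 2)) = Pow(Add(-30, 3), Rational(1, 2)) = Pow(-27, Rational(1, 2)) = Mul(3, I, Pow(3, Rational(1, 2))) ≈ Mul(5.1962, I))
p = Mul(-15, I, Pow(3, Rational(1, 2))) (p = Mul(Add(0, -5), Mul(3, I, Pow(3, Rational(1, 2)))) = Mul(-5, Mul(3, I, Pow(3, Rational(1, 2)))) = Mul(-15, I, Pow(3, Rational(1, 2))) ≈ Mul(-25.981, I))
Function('t')(v) = -15
Pow(Function('t')(p), 3) = Pow(-15, 3) = -3375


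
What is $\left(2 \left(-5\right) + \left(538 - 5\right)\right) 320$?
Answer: $167360$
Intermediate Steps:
$\left(2 \left(-5\right) + \left(538 - 5\right)\right) 320 = \left(-10 + \left(538 - 5\right)\right) 320 = \left(-10 + 533\right) 320 = 523 \cdot 320 = 167360$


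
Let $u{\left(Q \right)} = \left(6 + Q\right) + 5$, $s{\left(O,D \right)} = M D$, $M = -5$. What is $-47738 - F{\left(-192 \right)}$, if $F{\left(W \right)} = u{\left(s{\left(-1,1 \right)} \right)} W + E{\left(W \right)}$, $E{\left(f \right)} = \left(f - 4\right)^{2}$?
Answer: $-85002$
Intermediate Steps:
$s{\left(O,D \right)} = - 5 D$
$u{\left(Q \right)} = 11 + Q$
$E{\left(f \right)} = \left(-4 + f\right)^{2}$
$F{\left(W \right)} = \left(-4 + W\right)^{2} + 6 W$ ($F{\left(W \right)} = \left(11 - 5\right) W + \left(-4 + W\right)^{2} = 6 W + \left(-4 + W\right)^{2} = \left(-4 + W\right)^{2} + 6 W$)
$-47738 - F{\left(-192 \right)} = -47738 - \left(\left(-4 - 192\right)^{2} + 6 \left(-192\right)\right) = -47738 - \left(\left(-196\right)^{2} - 1152\right) = -47738 - \left(38416 - 1152\right) = -47738 - 37264 = -85002$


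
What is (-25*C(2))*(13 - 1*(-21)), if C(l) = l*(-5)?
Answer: 8500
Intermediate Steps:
C(l) = -5*l
(-25*C(2))*(13 - 1*(-21)) = (-(-125)*2)*(13 - 1*(-21)) = (-25*(-10))*(13 + 21) = 250*34 = 8500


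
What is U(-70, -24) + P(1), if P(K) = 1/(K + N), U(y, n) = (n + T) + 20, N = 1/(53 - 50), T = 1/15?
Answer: -191/60 ≈ -3.1833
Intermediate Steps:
T = 1/15 ≈ 0.066667
N = ⅓ (N = 1/3 = ⅓ ≈ 0.33333)
U(y, n) = 301/15 + n (U(y, n) = (n + 1/15) + 20 = (1/15 + n) + 20 = 301/15 + n)
P(K) = 1/(⅓ + K) (P(K) = 1/(K + ⅓) = 1/(⅓ + K))
U(-70, -24) + P(1) = (301/15 - 24) + 3/(1 + 3*1) = -59/15 + 3/(1 + 3) = -59/15 + 3/4 = -59/15 + 3*(¼) = -59/15 + ¾ = -191/60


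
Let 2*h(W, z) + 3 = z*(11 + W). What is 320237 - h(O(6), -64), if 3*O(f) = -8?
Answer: 1923031/6 ≈ 3.2051e+5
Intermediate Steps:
O(f) = -8/3 (O(f) = (⅓)*(-8) = -8/3)
h(W, z) = -3/2 + z*(11 + W)/2 (h(W, z) = -3/2 + (z*(11 + W))/2 = -3/2 + z*(11 + W)/2)
320237 - h(O(6), -64) = 320237 - (-3/2 + (11/2)*(-64) + (½)*(-8/3)*(-64)) = 320237 - (-3/2 - 352 + 256/3) = 320237 - 1*(-1609/6) = 320237 + 1609/6 = 1923031/6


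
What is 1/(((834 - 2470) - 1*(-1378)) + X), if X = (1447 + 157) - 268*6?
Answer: -1/262 ≈ -0.0038168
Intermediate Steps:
X = -4 (X = 1604 - 1608 = -4)
1/(((834 - 2470) - 1*(-1378)) + X) = 1/(((834 - 2470) - 1*(-1378)) - 4) = 1/((-1636 + 1378) - 4) = 1/(-258 - 4) = 1/(-262) = -1/262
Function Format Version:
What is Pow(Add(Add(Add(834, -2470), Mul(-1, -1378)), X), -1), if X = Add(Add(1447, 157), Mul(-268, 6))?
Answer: Rational(-1, 262) ≈ -0.0038168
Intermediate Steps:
X = -4 (X = Add(1604, -1608) = -4)
Pow(Add(Add(Add(834, -2470), Mul(-1, -1378)), X), -1) = Pow(Add(Add(Add(834, -2470), Mul(-1, -1378)), -4), -1) = Pow(Add(Add(-1636, 1378), -4), -1) = Pow(Add(-258, -4), -1) = Pow(-262, -1) = Rational(-1, 262)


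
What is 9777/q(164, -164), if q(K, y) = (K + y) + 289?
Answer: 9777/289 ≈ 33.830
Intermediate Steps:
q(K, y) = 289 + K + y
9777/q(164, -164) = 9777/(289 + 164 - 164) = 9777/289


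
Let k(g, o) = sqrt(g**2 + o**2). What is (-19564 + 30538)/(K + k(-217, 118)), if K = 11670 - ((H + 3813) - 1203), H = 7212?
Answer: 343728/56849 - 186*sqrt(61013)/56849 ≈ 5.2382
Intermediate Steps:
K = 1848 (K = 11670 - ((7212 + 3813) - 1203) = 11670 - (11025 - 1203) = 11670 - 1*9822 = 11670 - 9822 = 1848)
(-19564 + 30538)/(K + k(-217, 118)) = (-19564 + 30538)/(1848 + sqrt((-217)**2 + 118**2)) = 10974/(1848 + sqrt(47089 + 13924)) = 10974/(1848 + sqrt(61013))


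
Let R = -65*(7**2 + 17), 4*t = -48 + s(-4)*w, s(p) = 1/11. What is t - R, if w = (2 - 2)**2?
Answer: 4278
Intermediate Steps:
s(p) = 1/11
w = 0 (w = 0**2 = 0)
t = -12 (t = (-48 + (1/11)*0)/4 = (-48 + 0)/4 = (1/4)*(-48) = -12)
R = -4290 (R = -65*(49 + 17) = -65*66 = -4290)
t - R = -12 - 1*(-4290) = -12 + 4290 = 4278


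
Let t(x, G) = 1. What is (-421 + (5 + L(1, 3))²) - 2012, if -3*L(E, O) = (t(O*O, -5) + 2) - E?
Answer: -21728/9 ≈ -2414.2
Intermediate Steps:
L(E, O) = -1 + E/3 (L(E, O) = -((1 + 2) - E)/3 = -(3 - E)/3 = -1 + E/3)
(-421 + (5 + L(1, 3))²) - 2012 = (-421 + (5 + (-1 + (⅓)*1))²) - 2012 = (-421 + (5 + (-1 + ⅓))²) - 2012 = (-421 + (5 - ⅔)²) - 2012 = (-421 + (13/3)²) - 2012 = (-421 + 169/9) - 2012 = -3620/9 - 2012 = -21728/9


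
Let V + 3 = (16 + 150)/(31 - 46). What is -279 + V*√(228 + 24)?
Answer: -279 - 422*√7/5 ≈ -502.30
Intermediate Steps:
V = -211/15 (V = -3 + (16 + 150)/(31 - 46) = -3 + 166/(-15) = -3 + 166*(-1/15) = -3 - 166/15 = -211/15 ≈ -14.067)
-279 + V*√(228 + 24) = -279 - 211*√(228 + 24)/15 = -279 - 422*√7/5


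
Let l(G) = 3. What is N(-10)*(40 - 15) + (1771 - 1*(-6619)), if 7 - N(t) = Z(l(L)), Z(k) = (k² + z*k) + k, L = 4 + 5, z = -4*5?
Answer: 9765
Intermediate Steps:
z = -20
L = 9
Z(k) = k² - 19*k (Z(k) = (k² - 20*k) + k = k² - 19*k)
N(t) = 55 (N(t) = 7 - 3*(-19 + 3) = 7 - 3*(-16) = 7 - 1*(-48) = 7 + 48 = 55)
N(-10)*(40 - 15) + (1771 - 1*(-6619)) = 55*(40 - 15) + (1771 - 1*(-6619)) = 55*25 + (1771 + 6619) = 1375 + 8390 = 9765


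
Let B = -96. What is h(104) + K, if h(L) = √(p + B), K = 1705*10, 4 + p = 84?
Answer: 17050 + 4*I ≈ 17050.0 + 4.0*I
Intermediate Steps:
p = 80 (p = -4 + 84 = 80)
K = 17050
h(L) = 4*I (h(L) = √(80 - 96) = √(-16) = 4*I)
h(104) + K = 4*I + 17050 = 17050 + 4*I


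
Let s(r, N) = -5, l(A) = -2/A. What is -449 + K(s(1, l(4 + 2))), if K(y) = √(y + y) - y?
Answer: -444 + I*√10 ≈ -444.0 + 3.1623*I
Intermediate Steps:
K(y) = -y + √2*√y (K(y) = √(2*y) - y = √2*√y - y = -y + √2*√y)
-449 + K(s(1, l(4 + 2))) = -449 + (-1*(-5) + √2*√(-5)) = -449 + (5 + √2*(I*√5)) = -449 + (5 + I*√10) = -444 + I*√10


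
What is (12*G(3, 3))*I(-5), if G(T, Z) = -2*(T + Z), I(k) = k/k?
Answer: -144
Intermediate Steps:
I(k) = 1
G(T, Z) = -2*T - 2*Z
(12*G(3, 3))*I(-5) = (12*(-2*3 - 2*3))*1 = (12*(-6 - 6))*1 = (12*(-12))*1 = -144*1 = -144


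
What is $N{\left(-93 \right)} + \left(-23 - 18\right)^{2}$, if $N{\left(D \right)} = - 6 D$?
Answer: $2239$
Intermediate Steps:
$N{\left(-93 \right)} + \left(-23 - 18\right)^{2} = \left(-6\right) \left(-93\right) + \left(-23 - 18\right)^{2} = 558 + \left(-41\right)^{2} = 558 + 1681 = 2239$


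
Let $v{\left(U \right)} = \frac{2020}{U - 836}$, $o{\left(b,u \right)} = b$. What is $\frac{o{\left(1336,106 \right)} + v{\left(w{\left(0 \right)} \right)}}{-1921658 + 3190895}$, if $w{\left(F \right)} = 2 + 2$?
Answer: $\frac{92461}{88000432} \approx 0.0010507$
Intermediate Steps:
$w{\left(F \right)} = 4$
$v{\left(U \right)} = \frac{2020}{-836 + U}$
$\frac{o{\left(1336,106 \right)} + v{\left(w{\left(0 \right)} \right)}}{-1921658 + 3190895} = \frac{1336 + \frac{2020}{-836 + 4}}{-1921658 + 3190895} = \frac{1336 + \frac{2020}{-832}}{1269237} = \left(1336 + 2020 \left(- \frac{1}{832}\right)\right) \frac{1}{1269237} = \left(1336 - \frac{505}{208}\right) \frac{1}{1269237} = \frac{277383}{208} \cdot \frac{1}{1269237} = \frac{92461}{88000432}$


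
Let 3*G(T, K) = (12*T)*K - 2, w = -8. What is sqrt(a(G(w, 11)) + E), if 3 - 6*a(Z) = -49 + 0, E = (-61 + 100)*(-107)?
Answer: 31*I*sqrt(39)/3 ≈ 64.532*I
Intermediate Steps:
E = -4173 (E = 39*(-107) = -4173)
G(T, K) = -2/3 + 4*K*T (G(T, K) = ((12*T)*K - 2)/3 = (12*K*T - 2)/3 = (-2 + 12*K*T)/3 = -2/3 + 4*K*T)
a(Z) = 26/3 (a(Z) = 1/2 - (-49 + 0)/6 = 1/2 - 1/6*(-49) = 1/2 + 49/6 = 26/3)
sqrt(a(G(w, 11)) + E) = sqrt(26/3 - 4173) = sqrt(-12493/3) = 31*I*sqrt(39)/3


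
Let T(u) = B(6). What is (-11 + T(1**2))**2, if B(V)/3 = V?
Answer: 49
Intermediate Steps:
B(V) = 3*V
T(u) = 18 (T(u) = 3*6 = 18)
(-11 + T(1**2))**2 = (-11 + 18)**2 = 7**2 = 49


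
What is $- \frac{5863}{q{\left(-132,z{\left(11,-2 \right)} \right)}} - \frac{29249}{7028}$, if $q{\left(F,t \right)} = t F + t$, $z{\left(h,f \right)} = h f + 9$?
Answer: $- \frac{7001247}{920668} \approx -7.6045$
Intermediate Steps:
$z{\left(h,f \right)} = 9 + f h$ ($z{\left(h,f \right)} = f h + 9 = 9 + f h$)
$q{\left(F,t \right)} = t + F t$ ($q{\left(F,t \right)} = F t + t = t + F t$)
$- \frac{5863}{q{\left(-132,z{\left(11,-2 \right)} \right)}} - \frac{29249}{7028} = - \frac{5863}{\left(9 - 22\right) \left(1 - 132\right)} - \frac{29249}{7028} = - \frac{5863}{\left(9 - 22\right) \left(-131\right)} - \frac{29249}{7028} = - \frac{5863}{\left(-13\right) \left(-131\right)} - \frac{29249}{7028} = - \frac{5863}{1703} - \frac{29249}{7028} = \left(-5863\right) \frac{1}{1703} - \frac{29249}{7028} = - \frac{451}{131} - \frac{29249}{7028} = - \frac{7001247}{920668}$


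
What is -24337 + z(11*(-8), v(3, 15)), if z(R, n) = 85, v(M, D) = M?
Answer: -24252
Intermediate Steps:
-24337 + z(11*(-8), v(3, 15)) = -24337 + 85 = -24252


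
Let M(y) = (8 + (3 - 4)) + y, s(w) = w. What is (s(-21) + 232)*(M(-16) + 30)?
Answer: 4431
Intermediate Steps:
M(y) = 7 + y (M(y) = (8 - 1) + y = 7 + y)
(s(-21) + 232)*(M(-16) + 30) = (-21 + 232)*((7 - 16) + 30) = 211*(-9 + 30) = 211*21 = 4431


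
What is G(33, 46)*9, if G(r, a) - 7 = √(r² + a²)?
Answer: 63 + 9*√3205 ≈ 572.51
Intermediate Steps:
G(r, a) = 7 + √(a² + r²) (G(r, a) = 7 + √(r² + a²) = 7 + √(a² + r²))
G(33, 46)*9 = (7 + √(46² + 33²))*9 = (7 + √(2116 + 1089))*9 = (7 + √3205)*9 = 63 + 9*√3205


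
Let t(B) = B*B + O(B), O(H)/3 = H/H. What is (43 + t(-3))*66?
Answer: 3630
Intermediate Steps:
O(H) = 3 (O(H) = 3*(H/H) = 3*1 = 3)
t(B) = 3 + B² (t(B) = B*B + 3 = B² + 3 = 3 + B²)
(43 + t(-3))*66 = (43 + (3 + (-3)²))*66 = (43 + (3 + 9))*66 = (43 + 12)*66 = 55*66 = 3630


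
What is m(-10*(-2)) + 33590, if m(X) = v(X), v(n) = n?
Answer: 33610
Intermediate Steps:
m(X) = X
m(-10*(-2)) + 33590 = -10*(-2) + 33590 = 20 + 33590 = 33610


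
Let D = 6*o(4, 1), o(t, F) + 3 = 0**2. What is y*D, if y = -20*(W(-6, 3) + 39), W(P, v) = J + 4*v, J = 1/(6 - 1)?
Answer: 18432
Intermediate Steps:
o(t, F) = -3 (o(t, F) = -3 + 0**2 = -3 + 0 = -3)
J = 1/5 ≈ 0.20000
W(P, v) = 1/5 + 4*v
y = -1024 (y = -20*((1/5 + 4*3) + 39) = -20*((1/5 + 12) + 39) = -20*(61/5 + 39) = -20*256/5 = -1024)
D = -18 (D = 6*(-3) = -18)
y*D = -1024*(-18) = 18432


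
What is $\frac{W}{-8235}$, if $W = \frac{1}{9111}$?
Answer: $- \frac{1}{75029085} \approx -1.3328 \cdot 10^{-8}$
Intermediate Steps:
$W = \frac{1}{9111} \approx 0.00010976$
$\frac{W}{-8235} = \frac{1}{9111 \left(-8235\right)} = \frac{1}{9111} \left(- \frac{1}{8235}\right) = - \frac{1}{75029085}$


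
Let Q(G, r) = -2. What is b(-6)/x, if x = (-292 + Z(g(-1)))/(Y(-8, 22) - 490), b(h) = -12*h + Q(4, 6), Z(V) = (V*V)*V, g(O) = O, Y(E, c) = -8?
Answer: 34860/293 ≈ 118.98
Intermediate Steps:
Z(V) = V³ (Z(V) = V²*V = V³)
b(h) = -2 - 12*h (b(h) = -12*h - 2 = -2 - 12*h)
x = 293/498 (x = (-292 + (-1)³)/(-8 - 490) = (-292 - 1)/(-498) = -293*(-1/498) = 293/498 ≈ 0.58835)
b(-6)/x = (-2 - 12*(-6))/(293/498) = (-2 + 72)*(498/293) = 70*(498/293) = 34860/293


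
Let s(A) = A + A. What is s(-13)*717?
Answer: -18642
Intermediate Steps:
s(A) = 2*A
s(-13)*717 = (2*(-13))*717 = -26*717 = -18642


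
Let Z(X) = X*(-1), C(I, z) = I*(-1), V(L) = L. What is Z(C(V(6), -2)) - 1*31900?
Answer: -31894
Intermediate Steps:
C(I, z) = -I
Z(X) = -X
Z(C(V(6), -2)) - 1*31900 = -(-1)*6 - 1*31900 = -1*(-6) - 31900 = 6 - 31900 = -31894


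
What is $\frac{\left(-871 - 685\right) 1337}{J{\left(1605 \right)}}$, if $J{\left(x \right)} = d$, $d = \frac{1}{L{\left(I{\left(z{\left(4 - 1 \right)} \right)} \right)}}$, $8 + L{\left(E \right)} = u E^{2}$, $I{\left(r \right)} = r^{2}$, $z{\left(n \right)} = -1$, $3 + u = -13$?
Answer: $49928928$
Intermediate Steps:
$u = -16$ ($u = -3 - 13 = -16$)
$L{\left(E \right)} = -8 - 16 E^{2}$
$d = - \frac{1}{24}$ ($d = \frac{1}{-8 - 16 \left(\left(-1\right)^{2}\right)^{2}} = \frac{1}{-8 - 16 \cdot 1^{2}} = \frac{1}{-8 - 16} = \frac{1}{-24} = - \frac{1}{24} \approx -0.041667$)
$J{\left(x \right)} = - \frac{1}{24}$
$\frac{\left(-871 - 685\right) 1337}{J{\left(1605 \right)}} = \frac{\left(-871 - 685\right) 1337}{- \frac{1}{24}} = \left(-1556\right) 1337 \left(-24\right) = \left(-2080372\right) \left(-24\right) = 49928928$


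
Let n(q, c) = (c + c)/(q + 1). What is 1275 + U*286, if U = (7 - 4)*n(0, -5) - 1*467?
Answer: -140867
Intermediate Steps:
n(q, c) = 2*c/(1 + q) (n(q, c) = (2*c)/(1 + q) = 2*c/(1 + q))
U = -497 (U = (7 - 4)*(2*(-5)/(1 + 0)) - 1*467 = 3*(2*(-5)/1) - 467 = 3*(2*(-5)*1) - 467 = 3*(-10) - 467 = -30 - 467 = -497)
1275 + U*286 = 1275 - 497*286 = 1275 - 142142 = -140867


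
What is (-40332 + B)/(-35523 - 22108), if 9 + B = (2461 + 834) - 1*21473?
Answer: 58519/57631 ≈ 1.0154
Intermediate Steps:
B = -18187 (B = -9 + ((2461 + 834) - 1*21473) = -9 + (3295 - 21473) = -9 - 18178 = -18187)
(-40332 + B)/(-35523 - 22108) = (-40332 - 18187)/(-35523 - 22108) = -58519/(-57631) = -58519*(-1/57631) = 58519/57631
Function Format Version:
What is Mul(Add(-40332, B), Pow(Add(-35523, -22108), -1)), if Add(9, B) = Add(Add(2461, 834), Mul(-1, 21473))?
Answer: Rational(58519, 57631) ≈ 1.0154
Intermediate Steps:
B = -18187 (B = Add(-9, Add(Add(2461, 834), Mul(-1, 21473))) = Add(-9, Add(3295, -21473)) = Add(-9, -18178) = -18187)
Mul(Add(-40332, B), Pow(Add(-35523, -22108), -1)) = Mul(Add(-40332, -18187), Pow(Add(-35523, -22108), -1)) = Mul(-58519, Pow(-57631, -1)) = Mul(-58519, Rational(-1, 57631)) = Rational(58519, 57631)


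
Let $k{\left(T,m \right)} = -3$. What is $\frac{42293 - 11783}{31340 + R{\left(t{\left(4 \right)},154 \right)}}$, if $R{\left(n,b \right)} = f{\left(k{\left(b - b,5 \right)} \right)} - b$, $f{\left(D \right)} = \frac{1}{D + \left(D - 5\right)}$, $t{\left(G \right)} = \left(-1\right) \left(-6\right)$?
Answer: $\frac{67122}{68609} \approx 0.97833$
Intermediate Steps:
$t{\left(G \right)} = 6$
$f{\left(D \right)} = \frac{1}{-5 + 2 D}$ ($f{\left(D \right)} = \frac{1}{D + \left(-5 + D\right)} = \frac{1}{-5 + 2 D}$)
$R{\left(n,b \right)} = - \frac{1}{11} - b$ ($R{\left(n,b \right)} = \frac{1}{-5 + 2 \left(-3\right)} - b = \frac{1}{-5 - 6} - b = \frac{1}{-11} - b = - \frac{1}{11} - b$)
$\frac{42293 - 11783}{31340 + R{\left(t{\left(4 \right)},154 \right)}} = \frac{42293 - 11783}{31340 - \frac{1695}{11}} = \frac{30510}{31340 - \frac{1695}{11}} = \frac{30510}{\frac{343045}{11}} = 30510 \cdot \frac{11}{343045} = \frac{67122}{68609}$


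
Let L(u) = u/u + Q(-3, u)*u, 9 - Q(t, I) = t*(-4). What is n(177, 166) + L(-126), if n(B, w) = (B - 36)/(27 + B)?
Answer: 25819/68 ≈ 379.69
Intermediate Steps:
Q(t, I) = 9 + 4*t (Q(t, I) = 9 - t*(-4) = 9 - (-4)*t = 9 + 4*t)
L(u) = 1 - 3*u (L(u) = u/u + (9 + 4*(-3))*u = 1 + (9 - 12)*u = 1 - 3*u)
n(B, w) = (-36 + B)/(27 + B)
n(177, 166) + L(-126) = (-36 + 177)/(27 + 177) + (1 - 3*(-126)) = 141/204 + (1 + 378) = (1/204)*141 + 379 = 47/68 + 379 = 25819/68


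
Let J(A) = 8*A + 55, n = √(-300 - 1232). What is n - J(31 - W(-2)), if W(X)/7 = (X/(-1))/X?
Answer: -359 + 2*I*√383 ≈ -359.0 + 39.141*I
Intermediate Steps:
n = 2*I*√383 (n = √(-1532) = 2*I*√383 ≈ 39.141*I)
W(X) = -7 (W(X) = 7*((X/(-1))/X) = 7*((X*(-1))/X) = 7*((-X)/X) = 7*(-1) = -7)
J(A) = 55 + 8*A
n - J(31 - W(-2)) = 2*I*√383 - (55 + 8*(31 - 1*(-7))) = 2*I*√383 - (55 + 8*(31 + 7)) = 2*I*√383 - (55 + 8*38) = 2*I*√383 - (55 + 304) = 2*I*√383 - 1*359 = 2*I*√383 - 359 = -359 + 2*I*√383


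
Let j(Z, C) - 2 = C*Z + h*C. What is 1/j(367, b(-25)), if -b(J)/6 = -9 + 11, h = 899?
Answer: -1/15190 ≈ -6.5833e-5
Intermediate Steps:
b(J) = -12 (b(J) = -6*(-9 + 11) = -6*2 = -12)
j(Z, C) = 2 + 899*C + C*Z (j(Z, C) = 2 + (C*Z + 899*C) = 2 + (899*C + C*Z) = 2 + 899*C + C*Z)
1/j(367, b(-25)) = 1/(2 + 899*(-12) - 12*367) = 1/(2 - 10788 - 4404) = 1/(-15190) = -1/15190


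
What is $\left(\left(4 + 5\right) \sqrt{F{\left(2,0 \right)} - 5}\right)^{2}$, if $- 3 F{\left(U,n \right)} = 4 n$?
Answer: $-405$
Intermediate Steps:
$F{\left(U,n \right)} = - \frac{4 n}{3}$
$\left(\left(4 + 5\right) \sqrt{F{\left(2,0 \right)} - 5}\right)^{2} = \left(\left(4 + 5\right) \sqrt{\left(- \frac{4}{3}\right) 0 - 5}\right)^{2} = \left(9 \sqrt{0 - 5}\right)^{2} = \left(9 \sqrt{-5}\right)^{2} = \left(9 i \sqrt{5}\right)^{2} = -405$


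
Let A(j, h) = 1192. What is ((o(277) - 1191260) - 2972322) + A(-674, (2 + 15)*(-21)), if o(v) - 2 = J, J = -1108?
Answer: -4163496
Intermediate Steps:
o(v) = -1106 (o(v) = 2 - 1108 = -1106)
((o(277) - 1191260) - 2972322) + A(-674, (2 + 15)*(-21)) = ((-1106 - 1191260) - 2972322) + 1192 = (-1192366 - 2972322) + 1192 = -4164688 + 1192 = -4163496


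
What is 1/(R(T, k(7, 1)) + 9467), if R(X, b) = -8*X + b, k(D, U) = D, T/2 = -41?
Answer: 1/10130 ≈ 9.8717e-5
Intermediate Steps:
T = -82 (T = 2*(-41) = -82)
R(X, b) = b - 8*X
1/(R(T, k(7, 1)) + 9467) = 1/((7 - 8*(-82)) + 9467) = 1/((7 + 656) + 9467) = 1/(663 + 9467) = 1/10130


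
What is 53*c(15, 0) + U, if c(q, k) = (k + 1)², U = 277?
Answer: 330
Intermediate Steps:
c(q, k) = (1 + k)²
53*c(15, 0) + U = 53*(1 + 0)² + 277 = 53*1² + 277 = 53*1 + 277 = 53 + 277 = 330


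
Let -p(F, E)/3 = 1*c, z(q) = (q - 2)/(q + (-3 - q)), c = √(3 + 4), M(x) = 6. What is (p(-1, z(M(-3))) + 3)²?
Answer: 72 - 18*√7 ≈ 24.376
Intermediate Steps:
c = √7 ≈ 2.6458
z(q) = ⅔ - q/3 (z(q) = (-2 + q)/(-3) = (-2 + q)*(-⅓) = ⅔ - q/3)
p(F, E) = -3*√7
(p(-1, z(M(-3))) + 3)² = (-3*√7 + 3)² = (3 - 3*√7)²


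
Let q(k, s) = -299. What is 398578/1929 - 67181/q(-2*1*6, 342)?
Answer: 248766971/576771 ≈ 431.31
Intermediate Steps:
398578/1929 - 67181/q(-2*1*6, 342) = 398578/1929 - 67181/(-299) = 398578*(1/1929) - 67181*(-1/299) = 398578/1929 + 67181/299 = 248766971/576771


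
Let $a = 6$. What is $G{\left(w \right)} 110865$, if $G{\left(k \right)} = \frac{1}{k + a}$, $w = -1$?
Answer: $22173$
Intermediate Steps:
$G{\left(k \right)} = \frac{1}{6 + k}$ ($G{\left(k \right)} = \frac{1}{k + 6} = \frac{1}{6 + k}$)
$G{\left(w \right)} 110865 = \frac{1}{6 - 1} \cdot 110865 = \frac{1}{5} \cdot 110865 = 22173$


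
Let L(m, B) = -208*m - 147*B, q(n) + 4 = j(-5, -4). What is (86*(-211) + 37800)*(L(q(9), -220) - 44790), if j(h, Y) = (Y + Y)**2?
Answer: -489974220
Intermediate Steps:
j(h, Y) = 4*Y**2 (j(h, Y) = (2*Y)**2 = 4*Y**2)
q(n) = 60 (q(n) = -4 + 4*(-4)**2 = -4 + 4*16 = -4 + 64 = 60)
(86*(-211) + 37800)*(L(q(9), -220) - 44790) = (86*(-211) + 37800)*((-208*60 - 147*(-220)) - 44790) = (-18146 + 37800)*((-12480 + 32340) - 44790) = 19654*(19860 - 44790) = 19654*(-24930) = -489974220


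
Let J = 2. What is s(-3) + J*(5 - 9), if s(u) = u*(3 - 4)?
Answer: -5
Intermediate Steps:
s(u) = -u (s(u) = u*(-1) = -u)
s(-3) + J*(5 - 9) = -1*(-3) + 2*(5 - 9) = 3 + 2*(-4) = 3 - 8 = -5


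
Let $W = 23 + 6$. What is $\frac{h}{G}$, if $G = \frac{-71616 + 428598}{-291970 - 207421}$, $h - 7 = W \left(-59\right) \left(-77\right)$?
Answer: $- \frac{10966126969}{59497} \approx -1.8431 \cdot 10^{5}$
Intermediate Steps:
$W = 29$
$h = 131754$ ($h = 7 + 29 \left(-59\right) \left(-77\right) = 7 - -131747 = 7 + 131747 = 131754$)
$G = - \frac{356982}{499391}$ ($G = \frac{356982}{-499391} = 356982 \left(- \frac{1}{499391}\right) = - \frac{356982}{499391} \approx -0.71483$)
$\frac{h}{G} = \frac{131754}{- \frac{356982}{499391}} = 131754 \left(- \frac{499391}{356982}\right) = - \frac{10966126969}{59497}$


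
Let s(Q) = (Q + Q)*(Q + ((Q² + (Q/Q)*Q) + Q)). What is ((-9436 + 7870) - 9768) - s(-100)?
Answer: 1928666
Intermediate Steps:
s(Q) = 2*Q*(Q² + 3*Q) (s(Q) = (2*Q)*(Q + ((Q² + 1*Q) + Q)) = (2*Q)*(Q + ((Q² + Q) + Q)) = (2*Q)*(Q + ((Q + Q²) + Q)) = (2*Q)*(Q + (Q² + 2*Q)) = (2*Q)*(Q² + 3*Q) = 2*Q*(Q² + 3*Q))
((-9436 + 7870) - 9768) - s(-100) = ((-9436 + 7870) - 9768) - 2*(-100)²*(3 - 100) = (-1566 - 9768) - 2*10000*(-97) = -11334 - 1*(-1940000) = -11334 + 1940000 = 1928666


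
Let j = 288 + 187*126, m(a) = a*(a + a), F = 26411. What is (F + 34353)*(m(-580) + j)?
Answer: 42331240600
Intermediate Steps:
m(a) = 2*a² (m(a) = a*(2*a) = 2*a²)
j = 23850 (j = 288 + 23562 = 23850)
(F + 34353)*(m(-580) + j) = (26411 + 34353)*(2*(-580)² + 23850) = 60764*(2*336400 + 23850) = 60764*(672800 + 23850) = 60764*696650 = 42331240600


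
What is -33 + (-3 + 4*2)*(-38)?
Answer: -223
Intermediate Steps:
-33 + (-3 + 4*2)*(-38) = -33 + (-3 + 8)*(-38) = -33 + 5*(-38) = -33 - 190 = -223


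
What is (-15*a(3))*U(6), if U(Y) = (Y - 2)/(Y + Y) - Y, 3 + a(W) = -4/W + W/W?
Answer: -850/3 ≈ -283.33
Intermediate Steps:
a(W) = -2 - 4/W (a(W) = -3 + (-4/W + W/W) = -3 + (-4/W + 1) = -3 + (1 - 4/W) = -2 - 4/W)
U(Y) = -Y + (-2 + Y)/(2*Y) (U(Y) = (-2 + Y)/((2*Y)) - Y = (-2 + Y)*(1/(2*Y)) - Y = (-2 + Y)/(2*Y) - Y = -Y + (-2 + Y)/(2*Y))
(-15*a(3))*U(6) = (-15*(-2 - 4/3))*(1/2 - 1*6 - 1/6) = (-15*(-2 - 4*1/3))*(1/2 - 6 - 1*1/6) = (-15*(-2 - 4/3))*(1/2 - 6 - 1/6) = -15*(-10/3)*(-17/3) = 50*(-17/3) = -850/3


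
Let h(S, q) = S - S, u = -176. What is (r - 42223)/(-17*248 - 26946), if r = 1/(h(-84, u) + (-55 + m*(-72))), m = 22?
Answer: 34601749/25537259 ≈ 1.3550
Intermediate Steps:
h(S, q) = 0
r = -1/1639 (r = 1/(0 + (-55 + 22*(-72))) = 1/(0 + (-55 - 1584)) = 1/(0 - 1639) = 1/(-1639) = -1/1639 ≈ -0.00061013)
(r - 42223)/(-17*248 - 26946) = (-1/1639 - 42223)/(-17*248 - 26946) = -69203498/(1639*(-4216 - 26946)) = -69203498/1639/(-31162) = -69203498/1639*(-1/31162) = 34601749/25537259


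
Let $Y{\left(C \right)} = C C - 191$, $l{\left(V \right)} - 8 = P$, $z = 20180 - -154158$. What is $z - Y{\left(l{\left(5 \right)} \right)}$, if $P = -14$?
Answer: $174493$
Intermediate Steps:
$z = 174338$ ($z = 20180 + 154158 = 174338$)
$l{\left(V \right)} = -6$ ($l{\left(V \right)} = 8 - 14 = -6$)
$Y{\left(C \right)} = -191 + C^{2}$ ($Y{\left(C \right)} = C^{2} - 191 = -191 + C^{2}$)
$z - Y{\left(l{\left(5 \right)} \right)} = 174338 - \left(-191 + \left(-6\right)^{2}\right) = 174338 - \left(-191 + 36\right) = 174338 - -155 = 174338 + 155 = 174493$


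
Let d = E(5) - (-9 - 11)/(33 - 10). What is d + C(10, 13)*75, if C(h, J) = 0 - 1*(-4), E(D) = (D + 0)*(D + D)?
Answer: 8070/23 ≈ 350.87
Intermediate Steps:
E(D) = 2*D² (E(D) = D*(2*D) = 2*D²)
C(h, J) = 4 (C(h, J) = 0 + 4 = 4)
d = 1170/23 (d = 2*5² - (-9 - 11)/(33 - 10) = 2*25 - (-20)/23 = 50 - (-20)/23 = 50 - 1*(-20/23) = 50 + 20/23 = 1170/23 ≈ 50.870)
d + C(10, 13)*75 = 1170/23 + 4*75 = 1170/23 + 300 = 8070/23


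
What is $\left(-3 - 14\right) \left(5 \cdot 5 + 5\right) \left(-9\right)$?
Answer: $4590$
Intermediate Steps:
$\left(-3 - 14\right) \left(5 \cdot 5 + 5\right) \left(-9\right) = - 17 \left(25 + 5\right) \left(-9\right) = \left(-17\right) 30 \left(-9\right) = \left(-510\right) \left(-9\right) = 4590$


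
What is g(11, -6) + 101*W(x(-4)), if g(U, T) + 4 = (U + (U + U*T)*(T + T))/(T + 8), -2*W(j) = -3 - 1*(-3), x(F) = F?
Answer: 663/2 ≈ 331.50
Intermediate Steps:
W(j) = 0 (W(j) = -(-3 - 1*(-3))/2 = -(-3 + 3)/2 = -1/2*0 = 0)
g(U, T) = -4 + (U + 2*T*(U + T*U))/(8 + T) (g(U, T) = -4 + (U + (U + U*T)*(T + T))/(T + 8) = -4 + (U + (U + T*U)*(2*T))/(8 + T) = -4 + (U + 2*T*(U + T*U))/(8 + T))
g(11, -6) + 101*W(x(-4)) = (-32 + 11 - 4*(-6) + 2*(-6)*11 + 2*11*(-6)**2)/(8 - 6) + 101*0 = (-32 + 11 + 24 - 132 + 2*11*36)/2 + 0 = (-32 + 11 + 24 - 132 + 792)/2 + 0 = (1/2)*663 + 0 = 663/2 + 0 = 663/2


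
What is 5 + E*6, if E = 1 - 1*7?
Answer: -31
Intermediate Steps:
E = -6 (E = 1 - 7 = -6)
5 + E*6 = 5 - 6*6 = 5 - 36 = -31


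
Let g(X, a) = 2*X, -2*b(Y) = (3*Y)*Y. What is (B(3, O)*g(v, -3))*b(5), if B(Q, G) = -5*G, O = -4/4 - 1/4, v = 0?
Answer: 0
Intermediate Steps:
b(Y) = -3*Y**2/2 (b(Y) = -3*Y*Y/2 = -3*Y**2/2)
O = -5/4 (O = -4*1/4 - 1*1/4 = -1 - 1/4 = -5/4 ≈ -1.2500)
(B(3, O)*g(v, -3))*b(5) = ((-5*(-5/4))*(2*0))*(-3/2*5**2) = ((25/4)*0)*(-3/2*25) = 0*(-75/2) = 0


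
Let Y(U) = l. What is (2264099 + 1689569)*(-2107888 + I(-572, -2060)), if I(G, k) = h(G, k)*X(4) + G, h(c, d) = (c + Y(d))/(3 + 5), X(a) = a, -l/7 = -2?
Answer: -8337253904652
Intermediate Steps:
l = 14 (l = -7*(-2) = 14)
Y(U) = 14
h(c, d) = 7/4 + c/8 (h(c, d) = (c + 14)/(3 + 5) = (14 + c)/8 = (14 + c)*(1/8) = 7/4 + c/8)
I(G, k) = 7 + 3*G/2 (I(G, k) = (7/4 + G/8)*4 + G = (7 + G/2) + G = 7 + 3*G/2)
(2264099 + 1689569)*(-2107888 + I(-572, -2060)) = (2264099 + 1689569)*(-2107888 + (7 + (3/2)*(-572))) = 3953668*(-2107888 + (7 - 858)) = 3953668*(-2107888 - 851) = 3953668*(-2108739) = -8337253904652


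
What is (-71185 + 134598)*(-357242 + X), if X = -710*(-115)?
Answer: -17476115496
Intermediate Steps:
X = 81650
(-71185 + 134598)*(-357242 + X) = (-71185 + 134598)*(-357242 + 81650) = 63413*(-275592) = -17476115496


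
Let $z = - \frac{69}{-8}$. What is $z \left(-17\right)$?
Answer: $- \frac{1173}{8} \approx -146.63$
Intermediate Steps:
$z = \frac{69}{8}$ ($z = \left(-69\right) \left(- \frac{1}{8}\right) = \frac{69}{8} \approx 8.625$)
$z \left(-17\right) = \frac{69}{8} \left(-17\right) = - \frac{1173}{8}$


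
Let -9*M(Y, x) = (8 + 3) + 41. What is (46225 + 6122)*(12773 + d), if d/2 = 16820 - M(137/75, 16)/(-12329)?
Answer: 89862922135261/36987 ≈ 2.4296e+9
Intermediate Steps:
M(Y, x) = -52/9 (M(Y, x) = -((8 + 3) + 41)/9 = -(11 + 41)/9 = -1/9*52 = -52/9)
d = 3732727936/110961 (d = 2*(16820 - (-52)/(9*(-12329))) = 2*(16820 - (-52)*(-1)/(9*12329)) = 2*(16820 - 1*52/110961) = 2*(16820 - 52/110961) = 2*(1866363968/110961) = 3732727936/110961 ≈ 33640.)
(46225 + 6122)*(12773 + d) = (46225 + 6122)*(12773 + 3732727936/110961) = 52347*(5150032789/110961) = 89862922135261/36987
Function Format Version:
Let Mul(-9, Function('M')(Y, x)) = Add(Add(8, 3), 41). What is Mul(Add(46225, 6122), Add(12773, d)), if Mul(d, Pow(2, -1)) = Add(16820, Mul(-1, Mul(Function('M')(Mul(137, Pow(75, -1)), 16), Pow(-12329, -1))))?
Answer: Rational(89862922135261, 36987) ≈ 2.4296e+9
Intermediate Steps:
Function('M')(Y, x) = Rational(-52, 9) (Function('M')(Y, x) = Mul(Rational(-1, 9), Add(Add(8, 3), 41)) = Mul(Rational(-1, 9), Add(11, 41)) = Mul(Rational(-1, 9), 52) = Rational(-52, 9))
d = Rational(3732727936, 110961) (d = Mul(2, Add(16820, Mul(-1, Mul(Rational(-52, 9), Pow(-12329, -1))))) = Mul(2, Add(16820, Mul(-1, Mul(Rational(-52, 9), Rational(-1, 12329))))) = Mul(2, Add(16820, Mul(-1, Rational(52, 110961)))) = Mul(2, Add(16820, Rational(-52, 110961))) = Mul(2, Rational(1866363968, 110961)) = Rational(3732727936, 110961) ≈ 33640.)
Mul(Add(46225, 6122), Add(12773, d)) = Mul(Add(46225, 6122), Add(12773, Rational(3732727936, 110961))) = Mul(52347, Rational(5150032789, 110961)) = Rational(89862922135261, 36987)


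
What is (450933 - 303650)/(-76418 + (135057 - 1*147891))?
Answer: -147283/89252 ≈ -1.6502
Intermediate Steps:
(450933 - 303650)/(-76418 + (135057 - 1*147891)) = 147283/(-76418 + (135057 - 147891)) = 147283/(-76418 - 12834) = 147283/(-89252) = 147283*(-1/89252) = -147283/89252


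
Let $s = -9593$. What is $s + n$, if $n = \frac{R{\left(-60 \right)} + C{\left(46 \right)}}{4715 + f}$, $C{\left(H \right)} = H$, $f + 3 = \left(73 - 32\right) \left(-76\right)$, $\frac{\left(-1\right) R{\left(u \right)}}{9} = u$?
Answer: $- \frac{7654921}{798} \approx -9592.6$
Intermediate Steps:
$R{\left(u \right)} = - 9 u$
$f = -3119$ ($f = -3 + \left(73 - 32\right) \left(-76\right) = -3 + 41 \left(-76\right) = -3 - 3116 = -3119$)
$n = \frac{293}{798}$ ($n = \frac{\left(-9\right) \left(-60\right) + 46}{4715 - 3119} = \frac{540 + 46}{1596} = 586 \cdot \frac{1}{1596} = \frac{293}{798} \approx 0.36717$)
$s + n = -9593 + \frac{293}{798} = - \frac{7654921}{798}$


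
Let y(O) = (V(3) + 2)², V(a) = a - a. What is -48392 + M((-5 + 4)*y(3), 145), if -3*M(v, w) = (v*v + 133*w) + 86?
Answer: -164563/3 ≈ -54854.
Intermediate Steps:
V(a) = 0
y(O) = 4 (y(O) = (0 + 2)² = 2² = 4)
M(v, w) = -86/3 - 133*w/3 - v²/3 (M(v, w) = -((v*v + 133*w) + 86)/3 = -((v² + 133*w) + 86)/3 = -(86 + v² + 133*w)/3 = -86/3 - 133*w/3 - v²/3)
-48392 + M((-5 + 4)*y(3), 145) = -48392 + (-86/3 - 133/3*145 - 16*(-5 + 4)²/3) = -48392 + (-86/3 - 19285/3 - (-1*4)²/3) = -48392 + (-86/3 - 19285/3 - ⅓*(-4)²) = -48392 + (-86/3 - 19285/3 - ⅓*16) = -48392 + (-86/3 - 19285/3 - 16/3) = -48392 - 19387/3 = -164563/3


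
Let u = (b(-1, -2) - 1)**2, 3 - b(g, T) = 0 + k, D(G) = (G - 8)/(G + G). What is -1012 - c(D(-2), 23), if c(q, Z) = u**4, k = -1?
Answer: -7573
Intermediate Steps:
D(G) = (-8 + G)/(2*G) (D(G) = (-8 + G)/((2*G)) = (-8 + G)*(1/(2*G)) = (-8 + G)/(2*G))
b(g, T) = 4 (b(g, T) = 3 - (0 - 1) = 3 - 1*(-1) = 3 + 1 = 4)
u = 9 (u = (4 - 1)**2 = 3**2 = 9)
c(q, Z) = 6561 (c(q, Z) = 9**4 = 6561)
-1012 - c(D(-2), 23) = -1012 - 1*6561 = -1012 - 6561 = -7573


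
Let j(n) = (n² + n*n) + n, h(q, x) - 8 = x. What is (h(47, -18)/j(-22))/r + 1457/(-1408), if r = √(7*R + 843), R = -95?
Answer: -1457/1408 - 5*√178/84194 ≈ -1.0356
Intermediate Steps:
h(q, x) = 8 + x
j(n) = n + 2*n² (j(n) = (n² + n²) + n = 2*n² + n = n + 2*n²)
r = √178 (r = √(7*(-95) + 843) = √(-665 + 843) = √178 ≈ 13.342)
(h(47, -18)/j(-22))/r + 1457/(-1408) = ((8 - 18)/((-22*(1 + 2*(-22)))))/(√178) + 1457/(-1408) = (-10*(-1/(22*(1 - 44))))*(√178/178) + 1457*(-1/1408) = (-10/((-22*(-43))))*(√178/178) - 1457/1408 = (-10/946)*(√178/178) - 1457/1408 = (-10*1/946)*(√178/178) - 1457/1408 = -5*√178/84194 - 1457/1408 = -1457/1408 - 5*√178/84194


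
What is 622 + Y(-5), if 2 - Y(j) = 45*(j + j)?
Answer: 1074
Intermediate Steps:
Y(j) = 2 - 90*j (Y(j) = 2 - 45*(j + j) = 2 - 45*2*j = 2 - 90*j)
622 + Y(-5) = 622 + (2 - 90*(-5)) = 622 + (2 + 450) = 622 + 452 = 1074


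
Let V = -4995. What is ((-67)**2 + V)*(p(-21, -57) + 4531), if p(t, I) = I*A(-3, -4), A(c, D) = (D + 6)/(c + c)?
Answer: -2302300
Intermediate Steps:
A(c, D) = (6 + D)/(2*c) (A(c, D) = (6 + D)/((2*c)) = (6 + D)*(1/(2*c)) = (6 + D)/(2*c))
p(t, I) = -I/3 (p(t, I) = I*((1/2)*(6 - 4)/(-3)) = I*((1/2)*(-1/3)*2) = I*(-1/3) = -I/3)
((-67)**2 + V)*(p(-21, -57) + 4531) = ((-67)**2 - 4995)*(-1/3*(-57) + 4531) = (4489 - 4995)*(19 + 4531) = -506*4550 = -2302300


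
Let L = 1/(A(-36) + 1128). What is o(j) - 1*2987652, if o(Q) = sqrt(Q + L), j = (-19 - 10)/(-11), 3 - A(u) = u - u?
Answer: -2987652 + sqrt(408189210)/12441 ≈ -2.9877e+6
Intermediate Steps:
A(u) = 3 (A(u) = 3 - (u - u) = 3 - 1*0 = 3 + 0 = 3)
j = 29/11 (j = -29*(-1/11) = 29/11 ≈ 2.6364)
L = 1/1131 (L = 1/(3 + 1128) = 1/1131 ≈ 0.00088417)
o(Q) = sqrt(1/1131 + Q) (o(Q) = sqrt(Q + 1/1131) = sqrt(1/1131 + Q))
o(j) - 1*2987652 = sqrt(1131 + 1279161*(29/11))/1131 - 1*2987652 = sqrt(1131 + 37095669/11)/1131 - 2987652 = sqrt(37108110/11)/1131 - 2987652 = (sqrt(408189210)/11)/1131 - 2987652 = sqrt(408189210)/12441 - 2987652 = -2987652 + sqrt(408189210)/12441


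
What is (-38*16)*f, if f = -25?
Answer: 15200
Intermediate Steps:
(-38*16)*f = -38*16*(-25) = -608*(-25) = 15200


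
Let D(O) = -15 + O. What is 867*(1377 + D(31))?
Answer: 1207731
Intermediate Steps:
867*(1377 + D(31)) = 867*(1377 + (-15 + 31)) = 867*(1377 + 16) = 867*1393 = 1207731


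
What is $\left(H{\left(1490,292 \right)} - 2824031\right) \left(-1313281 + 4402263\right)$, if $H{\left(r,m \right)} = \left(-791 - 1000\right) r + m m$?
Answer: $-16703228440574$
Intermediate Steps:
$H{\left(r,m \right)} = m^{2} - 1791 r$ ($H{\left(r,m \right)} = - 1791 r + m^{2} = m^{2} - 1791 r$)
$\left(H{\left(1490,292 \right)} - 2824031\right) \left(-1313281 + 4402263\right) = \left(\left(292^{2} - 2668590\right) - 2824031\right) \left(-1313281 + 4402263\right) = \left(\left(85264 - 2668590\right) - 2824031\right) 3088982 = \left(-2583326 - 2824031\right) 3088982 = \left(-5407357\right) 3088982 = -16703228440574$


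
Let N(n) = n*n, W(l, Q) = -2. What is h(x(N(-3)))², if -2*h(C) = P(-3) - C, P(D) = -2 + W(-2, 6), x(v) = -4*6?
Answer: 100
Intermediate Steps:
N(n) = n²
x(v) = -24
P(D) = -4 (P(D) = -2 - 2 = -4)
h(C) = 2 + C/2 (h(C) = -(-4 - C)/2 = 2 + C/2)
h(x(N(-3)))² = (2 + (½)*(-24))² = (2 - 12)² = (-10)² = 100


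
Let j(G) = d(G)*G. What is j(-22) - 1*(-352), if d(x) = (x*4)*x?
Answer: -42240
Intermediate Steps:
d(x) = 4*x² (d(x) = (4*x)*x = 4*x²)
j(G) = 4*G³ (j(G) = (4*G²)*G = 4*G³)
j(-22) - 1*(-352) = 4*(-22)³ - 1*(-352) = 4*(-10648) + 352 = -42592 + 352 = -42240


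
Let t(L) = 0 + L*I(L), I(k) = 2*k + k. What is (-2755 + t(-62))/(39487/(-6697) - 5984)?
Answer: -58779569/40114335 ≈ -1.4653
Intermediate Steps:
I(k) = 3*k
t(L) = 3*L**2 (t(L) = 0 + L*(3*L) = 0 + 3*L**2 = 3*L**2)
(-2755 + t(-62))/(39487/(-6697) - 5984) = (-2755 + 3*(-62)**2)/(39487/(-6697) - 5984) = (-2755 + 3*3844)/(39487*(-1/6697) - 5984) = (-2755 + 11532)/(-39487/6697 - 5984) = 8777/(-40114335/6697) = 8777*(-6697/40114335) = -58779569/40114335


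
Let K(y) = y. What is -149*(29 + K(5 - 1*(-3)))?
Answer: -5513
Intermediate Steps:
-149*(29 + K(5 - 1*(-3))) = -149*(29 + (5 - 1*(-3))) = -149*(29 + (5 + 3)) = -149*(29 + 8) = -149*37 = -5513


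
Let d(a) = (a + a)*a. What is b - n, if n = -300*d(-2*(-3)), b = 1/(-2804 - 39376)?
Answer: 911087999/42180 ≈ 21600.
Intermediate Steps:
d(a) = 2*a² (d(a) = (2*a)*a = 2*a²)
b = -1/42180 (b = 1/(-42180) = -1/42180 ≈ -2.3708e-5)
n = -21600 (n = -600*(-2*(-3))² = -600*6² = -600*36 = -300*72 = -21600)
b - n = -1/42180 - 1*(-21600) = -1/42180 + 21600 = 911087999/42180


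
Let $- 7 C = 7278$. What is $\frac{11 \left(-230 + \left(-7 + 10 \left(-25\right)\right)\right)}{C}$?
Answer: $\frac{37499}{7278} \approx 5.1524$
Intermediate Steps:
$C = - \frac{7278}{7}$ ($C = \left(- \frac{1}{7}\right) 7278 = - \frac{7278}{7} \approx -1039.7$)
$\frac{11 \left(-230 + \left(-7 + 10 \left(-25\right)\right)\right)}{C} = \frac{11 \left(-230 + \left(-7 + 10 \left(-25\right)\right)\right)}{- \frac{7278}{7}} = 11 \left(-230 - 257\right) \left(- \frac{7}{7278}\right) = 11 \left(-487\right) \left(- \frac{7}{7278}\right) = \left(-5357\right) \left(- \frac{7}{7278}\right) = \frac{37499}{7278}$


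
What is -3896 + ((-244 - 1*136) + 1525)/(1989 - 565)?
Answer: -5546759/1424 ≈ -3895.2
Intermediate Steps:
-3896 + ((-244 - 1*136) + 1525)/(1989 - 565) = -3896 + ((-244 - 136) + 1525)/1424 = -3896 + (-380 + 1525)*(1/1424) = -3896 + 1145*(1/1424) = -3896 + 1145/1424 = -5546759/1424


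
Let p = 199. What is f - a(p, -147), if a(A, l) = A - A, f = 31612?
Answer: 31612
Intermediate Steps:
a(A, l) = 0
f - a(p, -147) = 31612 - 1*0 = 31612 + 0 = 31612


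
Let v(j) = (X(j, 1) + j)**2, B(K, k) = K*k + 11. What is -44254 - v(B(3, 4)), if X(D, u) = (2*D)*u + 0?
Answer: -49015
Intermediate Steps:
X(D, u) = 2*D*u (X(D, u) = 2*D*u + 0 = 2*D*u)
B(K, k) = 11 + K*k
v(j) = 9*j**2 (v(j) = (2*j*1 + j)**2 = (2*j + j)**2 = (3*j)**2 = 9*j**2)
-44254 - v(B(3, 4)) = -44254 - 9*(11 + 3*4)**2 = -44254 - 9*(11 + 12)**2 = -44254 - 9*23**2 = -44254 - 9*529 = -44254 - 1*4761 = -44254 - 4761 = -49015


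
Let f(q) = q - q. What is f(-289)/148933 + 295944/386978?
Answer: 147972/193489 ≈ 0.76476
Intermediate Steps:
f(q) = 0
f(-289)/148933 + 295944/386978 = 0/148933 + 295944/386978 = 0*(1/148933) + 295944*(1/386978) = 0 + 147972/193489 = 147972/193489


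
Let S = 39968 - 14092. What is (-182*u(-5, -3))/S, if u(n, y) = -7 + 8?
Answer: -91/12938 ≈ -0.0070335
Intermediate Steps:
u(n, y) = 1
S = 25876
(-182*u(-5, -3))/S = -182*1/25876 = -91/12938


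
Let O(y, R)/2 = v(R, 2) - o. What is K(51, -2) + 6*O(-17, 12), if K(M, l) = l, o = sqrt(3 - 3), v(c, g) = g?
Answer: 22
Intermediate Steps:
o = 0 (o = sqrt(0) = 0)
O(y, R) = 4 (O(y, R) = 2*(2 - 1*0) = 2*(2 + 0) = 2*2 = 4)
K(51, -2) + 6*O(-17, 12) = -2 + 6*4 = -2 + 24 = 22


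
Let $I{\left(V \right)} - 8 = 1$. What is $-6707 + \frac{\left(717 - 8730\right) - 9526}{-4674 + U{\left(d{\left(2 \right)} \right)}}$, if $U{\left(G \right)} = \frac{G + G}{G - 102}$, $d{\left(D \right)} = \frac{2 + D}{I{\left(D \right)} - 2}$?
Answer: $- \frac{11122524373}{1659274} \approx -6703.3$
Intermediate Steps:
$I{\left(V \right)} = 9$ ($I{\left(V \right)} = 8 + 1 = 9$)
$d{\left(D \right)} = \frac{2}{7} + \frac{D}{7}$ ($d{\left(D \right)} = \frac{2 + D}{9 - 2} = \frac{2 + D}{7} = \left(2 + D\right) \frac{1}{7} = \frac{2}{7} + \frac{D}{7}$)
$U{\left(G \right)} = \frac{2 G}{-102 + G}$
$-6707 + \frac{\left(717 - 8730\right) - 9526}{-4674 + U{\left(d{\left(2 \right)} \right)}} = -6707 + \frac{\left(717 - 8730\right) - 9526}{-4674 + \frac{2 \left(\frac{2}{7} + \frac{1}{7} \cdot 2\right)}{-102 + \left(\frac{2}{7} + \frac{1}{7} \cdot 2\right)}} = -6707 + \frac{-8013 - 9526}{-4674 + \frac{2 \left(\frac{2}{7} + \frac{2}{7}\right)}{-102 + \left(\frac{2}{7} + \frac{2}{7}\right)}} = -6707 - \frac{17539}{-4674 + 2 \cdot \frac{4}{7} \frac{1}{-102 + \frac{4}{7}}} = -6707 - \frac{17539}{-4674 + 2 \cdot \frac{4}{7} \frac{1}{- \frac{710}{7}}} = -6707 - \frac{17539}{-4674 + 2 \cdot \frac{4}{7} \left(- \frac{7}{710}\right)} = -6707 - \frac{17539}{-4674 - \frac{4}{355}} = -6707 - \frac{17539}{- \frac{1659274}{355}} = -6707 - - \frac{6226345}{1659274} = -6707 + \frac{6226345}{1659274} = - \frac{11122524373}{1659274}$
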